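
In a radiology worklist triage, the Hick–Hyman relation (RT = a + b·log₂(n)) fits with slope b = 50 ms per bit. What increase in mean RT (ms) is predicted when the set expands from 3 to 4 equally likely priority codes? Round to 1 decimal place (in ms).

ΔRT = (a + b log₂ n₂) − (a + b log₂ n₁) = b·(log₂ n₂ − log₂ n₁).
log₂(4) − log₂(3) = 2 − 1.5850 = 0.4150.
ΔRT = 50 × 0.4150 = 20.752 ms.

20.8 ms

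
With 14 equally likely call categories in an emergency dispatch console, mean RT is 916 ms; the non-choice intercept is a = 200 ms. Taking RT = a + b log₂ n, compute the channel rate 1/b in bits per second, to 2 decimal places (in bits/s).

5.32 bits/s

Choice component = 916 − 200 = 716 ms over log₂(14) = 3.8074 bits.
b = 716 / 3.8074 = 188.057 ms/bit, so 1/b = 5.318 bits/s.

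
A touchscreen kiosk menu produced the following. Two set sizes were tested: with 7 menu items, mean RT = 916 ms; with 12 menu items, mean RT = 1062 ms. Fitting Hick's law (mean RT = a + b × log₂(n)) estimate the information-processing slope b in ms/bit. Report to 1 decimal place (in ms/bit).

187.8 ms/bit

Slope: b = (1062 − 916) / (log₂ 12 − log₂ 7) = 146/0.7776 = 187.755 ms/bit.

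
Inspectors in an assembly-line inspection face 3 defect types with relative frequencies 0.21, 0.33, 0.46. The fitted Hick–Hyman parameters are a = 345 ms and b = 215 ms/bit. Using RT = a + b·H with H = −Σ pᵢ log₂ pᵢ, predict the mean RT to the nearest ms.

671 ms

Entropy contributions −pᵢ log₂ pᵢ: 0.4728, 0.5278, 0.5153; sum H = 1.5160 bits.
RT = a + bH = 345 + 215·1.5160 = 670.94 ms.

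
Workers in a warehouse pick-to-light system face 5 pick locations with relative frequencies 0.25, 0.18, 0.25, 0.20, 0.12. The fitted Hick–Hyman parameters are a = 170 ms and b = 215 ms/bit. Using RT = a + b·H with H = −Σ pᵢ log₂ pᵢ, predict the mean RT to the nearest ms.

H = 0.25·log₂(1/0.25) + 0.18·log₂(1/0.18) + 0.25·log₂(1/0.25) + 0.20·log₂(1/0.20) + 0.12·log₂(1/0.12) = 2.2768 bits.
RT = 170 + 215 × 2.2768 = 659.50 ms.

660 ms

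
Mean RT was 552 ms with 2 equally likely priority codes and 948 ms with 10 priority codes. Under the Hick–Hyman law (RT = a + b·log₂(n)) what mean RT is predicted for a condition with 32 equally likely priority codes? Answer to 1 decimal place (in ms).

1234.2 ms

Solve the two-equation system in a and b:
  b = (948 − 552) / (log₂ 10 − log₂ 2) = 396 / (3.3219 − 1) = 170.548 ms/bit
  a = 552 − 170.548 × 1 = 381.452 ms
Then RT(32) = 381.452 + 170.548 × log₂ 32 = 381.452 + 170.548 × 5 ≈ 1234.192 ms.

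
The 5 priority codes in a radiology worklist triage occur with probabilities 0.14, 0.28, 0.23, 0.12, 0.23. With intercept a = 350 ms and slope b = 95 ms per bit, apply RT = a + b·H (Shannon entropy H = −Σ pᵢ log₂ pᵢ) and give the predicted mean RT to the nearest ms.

H = 0.14·log₂(1/0.14) + 0.28·log₂(1/0.28) + 0.23·log₂(1/0.23) + 0.12·log₂(1/0.12) + 0.23·log₂(1/0.23) = 2.2537 bits.
RT = 350 + 95 × 2.2537 = 564.10 ms.

564 ms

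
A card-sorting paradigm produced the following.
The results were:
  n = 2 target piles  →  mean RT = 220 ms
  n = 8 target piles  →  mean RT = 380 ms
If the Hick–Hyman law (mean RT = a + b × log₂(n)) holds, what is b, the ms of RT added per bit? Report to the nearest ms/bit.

80 ms/bit

The slope on a log₂ axis is (380 − 220) / (3 − 1) = 80 ms/bit.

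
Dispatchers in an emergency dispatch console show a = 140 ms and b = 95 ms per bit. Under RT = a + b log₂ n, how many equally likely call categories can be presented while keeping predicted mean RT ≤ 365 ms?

95·log₂ n ≤ 365 − 140 = 225, giving log₂ n ≤ 2.3684 and n ≤ 5.164. The largest whole number is 5.

5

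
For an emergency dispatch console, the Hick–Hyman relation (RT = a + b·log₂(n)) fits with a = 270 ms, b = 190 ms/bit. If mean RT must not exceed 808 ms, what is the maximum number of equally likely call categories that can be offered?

7

190·log₂ n ≤ 808 − 270 = 538, giving log₂ n ≤ 2.8316 and n ≤ 7.119. The largest whole number is 7.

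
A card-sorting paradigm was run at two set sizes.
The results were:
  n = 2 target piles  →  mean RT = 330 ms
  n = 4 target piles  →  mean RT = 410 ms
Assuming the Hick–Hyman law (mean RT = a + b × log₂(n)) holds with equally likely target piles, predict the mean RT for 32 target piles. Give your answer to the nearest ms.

650 ms

Solve the two-equation system in a and b:
  b = (410 − 330) / (log₂ 4 − log₂ 2) = 80 / (2 − 1) = 80 ms/bit
  a = 330 − 80 × 1 = 250 ms
Then RT(32) = 250 + 80 × log₂ 32 = 250 + 80 × 5 ≈ 650.000 ms.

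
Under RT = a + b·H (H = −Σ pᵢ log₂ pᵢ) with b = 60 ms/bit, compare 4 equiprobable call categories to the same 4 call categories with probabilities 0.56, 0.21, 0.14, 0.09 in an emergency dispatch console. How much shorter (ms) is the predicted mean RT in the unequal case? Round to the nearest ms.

21 ms

Equiprobable entropy H₀ = log₂ 4 = 2.0000 bits.
Skewed entropy H = −Σ pᵢ log₂ pᵢ = 1.6510 bits.
ΔRT = b·(H₀ − H) = 60 × 0.3490 = 20.94 ms.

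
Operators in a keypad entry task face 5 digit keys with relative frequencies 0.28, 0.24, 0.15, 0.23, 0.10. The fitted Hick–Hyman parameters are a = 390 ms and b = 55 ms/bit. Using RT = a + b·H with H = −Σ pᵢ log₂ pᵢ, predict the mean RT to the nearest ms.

H = 0.28·log₂(1/0.28) + 0.24·log₂(1/0.24) + 0.15·log₂(1/0.15) + 0.23·log₂(1/0.23) + 0.10·log₂(1/0.10) = 2.2388 bits.
RT = 390 + 55 × 2.2388 = 513.13 ms.

513 ms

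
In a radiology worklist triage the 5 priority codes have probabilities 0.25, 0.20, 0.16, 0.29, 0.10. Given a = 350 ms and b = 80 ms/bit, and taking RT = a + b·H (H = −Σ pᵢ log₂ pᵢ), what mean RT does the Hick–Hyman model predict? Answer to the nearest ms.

529 ms

H = 0.25·log₂(1/0.25) + 0.20·log₂(1/0.20) + 0.16·log₂(1/0.16) + 0.29·log₂(1/0.29) + 0.10·log₂(1/0.10) = 2.2375 bits.
RT = 350 + 80 × 2.2375 = 529.00 ms.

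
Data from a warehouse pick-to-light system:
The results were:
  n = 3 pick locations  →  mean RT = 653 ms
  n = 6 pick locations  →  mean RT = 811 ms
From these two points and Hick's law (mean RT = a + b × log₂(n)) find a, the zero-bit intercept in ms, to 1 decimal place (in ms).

402.6 ms

b = (RT₂ − RT₁)/(log₂ n₂ − log₂ n₁) = (811 − 653)/(2.5850 − 1.5850) = 158.000 ms/bit.
Intercept: a = 653 − 158.000·log₂(3) = 402.576 ms.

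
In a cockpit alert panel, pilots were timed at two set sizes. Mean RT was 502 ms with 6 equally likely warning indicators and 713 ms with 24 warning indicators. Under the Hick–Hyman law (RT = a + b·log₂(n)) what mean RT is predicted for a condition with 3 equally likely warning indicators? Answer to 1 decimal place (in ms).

Solve the two-equation system in a and b:
  b = (713 − 502) / (log₂ 24 − log₂ 6) = 211 / (4.5850 − 2.5850) = 105.500 ms/bit
  a = 502 − 105.500 × 2.5850 = 229.286 ms
Then RT(3) = 229.286 + 105.500 × log₂ 3 = 229.286 + 105.500 × 1.5850 ≈ 396.500 ms.

396.5 ms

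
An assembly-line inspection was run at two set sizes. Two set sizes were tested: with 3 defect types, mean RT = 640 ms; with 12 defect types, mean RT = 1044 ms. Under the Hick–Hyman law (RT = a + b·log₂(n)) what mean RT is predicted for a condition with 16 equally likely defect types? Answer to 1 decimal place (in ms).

Fit slope and intercept:
  b = (1044 − 640) / (log₂ 12 − log₂ 3) = 404 / (3.5850 − 1.5850) = 202.000 ms/bit
  a = 640 − 202.000 × 1.5850 = 319.838 ms
Then RT(16) = 319.838 + 202.000 × log₂ 16 = 319.838 + 202.000 × 4 ≈ 1127.838 ms.

1127.8 ms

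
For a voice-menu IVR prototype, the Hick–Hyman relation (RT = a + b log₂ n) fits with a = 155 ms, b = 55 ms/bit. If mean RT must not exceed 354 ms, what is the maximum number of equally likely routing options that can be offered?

12

Information budget: (354 − 155)/55 = 3.6182 bits, so n ≤ 2^3.6182 = 12.280 → at most 12.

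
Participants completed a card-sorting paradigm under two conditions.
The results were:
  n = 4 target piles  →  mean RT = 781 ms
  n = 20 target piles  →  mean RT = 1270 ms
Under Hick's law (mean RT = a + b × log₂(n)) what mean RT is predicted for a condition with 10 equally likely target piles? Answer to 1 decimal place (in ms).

With log₂ n on the abscissa the relation is linear; from the two conditions:
  b = (1270 − 781) / (log₂ 20 − log₂ 4) = 489 / (4.3219 − 2) = 210.601 ms/bit
  a = 781 − 210.601 × 2 = 359.798 ms
Then RT(10) = 359.798 + 210.601 × log₂ 10 = 359.798 + 210.601 × 3.3219 ≈ 1059.399 ms.

1059.4 ms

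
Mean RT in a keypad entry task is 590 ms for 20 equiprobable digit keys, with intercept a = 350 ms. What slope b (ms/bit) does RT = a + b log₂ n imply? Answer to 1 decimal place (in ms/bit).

b = (590 − 350) / log₂(20) = 240 / 4.3219 = 55.531 ms/bit.

55.5 ms/bit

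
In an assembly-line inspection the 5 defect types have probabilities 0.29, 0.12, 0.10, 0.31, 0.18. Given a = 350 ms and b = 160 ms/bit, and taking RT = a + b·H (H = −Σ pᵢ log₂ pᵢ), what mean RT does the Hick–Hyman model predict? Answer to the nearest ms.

700 ms

H = 0.29·log₂(1/0.29) + 0.12·log₂(1/0.12) + 0.10·log₂(1/0.10) + 0.31·log₂(1/0.31) + 0.18·log₂(1/0.18) = 2.1863 bits.
RT = 350 + 160 × 2.1863 = 699.80 ms.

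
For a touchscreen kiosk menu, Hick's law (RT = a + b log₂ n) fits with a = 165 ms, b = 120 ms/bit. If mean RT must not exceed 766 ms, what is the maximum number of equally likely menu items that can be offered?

Set 165 + 120·log₂ n ≤ 766 → log₂ n ≤ (766 − 165)/120 = 5.0083.
So n ≤ 2^5.0083 = 32.185; the largest integer n is 32.

32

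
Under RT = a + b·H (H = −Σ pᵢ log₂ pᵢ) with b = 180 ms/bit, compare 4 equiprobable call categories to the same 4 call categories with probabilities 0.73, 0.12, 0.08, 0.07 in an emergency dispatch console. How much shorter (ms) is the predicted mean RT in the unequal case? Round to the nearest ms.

133 ms

The RT saving is b·ΔH. Equiprobable H₀ = log₂(4) = 2.0000 bits; with the given probabilities H = 1.2586 bits.
b·(H₀ − H) = 180 × (2.0000 − 1.2586) = 133.46 ms.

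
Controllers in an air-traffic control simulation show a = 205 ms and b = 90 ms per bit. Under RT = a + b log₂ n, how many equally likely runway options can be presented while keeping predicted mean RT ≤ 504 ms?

10

90·log₂ n ≤ 504 − 205 = 299, giving log₂ n ≤ 3.3222 and n ≤ 10.002. The largest whole number is 10.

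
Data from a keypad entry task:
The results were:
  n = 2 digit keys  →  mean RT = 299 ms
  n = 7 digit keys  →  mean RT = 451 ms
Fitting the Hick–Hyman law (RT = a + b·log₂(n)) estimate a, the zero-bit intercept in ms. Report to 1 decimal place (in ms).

214.9 ms

Slope: b = (451 − 299) / (log₂ 7 − log₂ 2) = 152/1.8074 = 84.101 ms/bit.
Intercept: a = 299 − 84.101·log₂(2) = 214.899 ms.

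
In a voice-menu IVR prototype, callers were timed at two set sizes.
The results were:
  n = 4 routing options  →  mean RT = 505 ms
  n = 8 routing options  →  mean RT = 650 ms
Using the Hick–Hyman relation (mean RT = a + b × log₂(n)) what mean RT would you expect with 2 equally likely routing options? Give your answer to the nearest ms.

360 ms

Solve the two-equation system in a and b:
  b = (650 − 505) / (log₂ 8 − log₂ 4) = 145 / (3 − 2) = 145 ms/bit
  a = 505 − 145 × 2 = 215 ms
Then RT(2) = 215 + 145 × log₂ 2 = 215 + 145 × 1 ≈ 360.000 ms.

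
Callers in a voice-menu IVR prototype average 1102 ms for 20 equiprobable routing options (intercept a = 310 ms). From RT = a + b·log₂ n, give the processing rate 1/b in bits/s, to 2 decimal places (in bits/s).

b = (1102 − 310)/log₂ 20 = 792/4.3219 = 183.252 ms per bit = 0.18325 s/bit; the reciprocal is 5.457 bits/s.

5.46 bits/s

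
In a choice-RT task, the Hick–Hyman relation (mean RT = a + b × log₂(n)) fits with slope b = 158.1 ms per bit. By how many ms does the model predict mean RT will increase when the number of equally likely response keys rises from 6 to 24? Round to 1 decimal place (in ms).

316.2 ms

ΔRT = (a + b log₂ n₂) − (a + b log₂ n₁) = b·(log₂ n₂ − log₂ n₁).
log₂(24) − log₂(6) = log₂(24/6) = log₂(4) = 2.
ΔRT = 158.1 × 2.0000 = 316.200 ms.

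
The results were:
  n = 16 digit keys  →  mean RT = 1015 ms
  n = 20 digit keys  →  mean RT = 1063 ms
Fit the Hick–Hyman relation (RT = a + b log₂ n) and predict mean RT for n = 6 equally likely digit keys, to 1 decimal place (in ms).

With log₂ n on the abscissa the relation is linear; from the two conditions:
  b = (1063 − 1015) / (log₂ 20 − log₂ 16) = 48 / (4.3219 − 4) = 149.102 ms/bit
  a = 1015 − 149.102 × 4 = 418.594 ms
Then RT(6) = 418.594 + 149.102 × log₂ 6 = 418.594 + 149.102 × 2.5850 ≈ 804.016 ms.

804.0 ms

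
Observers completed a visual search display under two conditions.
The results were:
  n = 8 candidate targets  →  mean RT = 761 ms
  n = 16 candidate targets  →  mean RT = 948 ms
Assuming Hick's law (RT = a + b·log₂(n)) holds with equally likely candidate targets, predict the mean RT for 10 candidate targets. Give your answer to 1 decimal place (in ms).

821.2 ms

Fit slope and intercept:
  b = (948 − 761) / (log₂ 16 − log₂ 8) = 187 / (4 − 3) = 187.000 ms/bit
  a = 761 − 187.000 × 3 = 200.000 ms
Then RT(10) = 200.000 + 187.000 × log₂ 10 = 200.000 + 187.000 × 3.3219 ≈ 821.201 ms.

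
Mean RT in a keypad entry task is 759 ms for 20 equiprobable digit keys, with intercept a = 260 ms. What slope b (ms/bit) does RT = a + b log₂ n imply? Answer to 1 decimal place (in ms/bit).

20 alternatives carry log₂ 20 = 4.3219 bits; the choice cost is 759 − 260 = 499 ms, so b = 499/4.3219 = 115.458 ms/bit.

115.5 ms/bit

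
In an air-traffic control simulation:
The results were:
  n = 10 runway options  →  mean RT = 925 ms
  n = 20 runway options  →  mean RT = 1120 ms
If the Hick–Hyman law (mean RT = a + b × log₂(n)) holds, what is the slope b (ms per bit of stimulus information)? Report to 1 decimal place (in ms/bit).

b = (RT₂ − RT₁)/(log₂ n₂ − log₂ n₁) = (1120 − 925)/(4.3219 − 3.3219) = 195.000 ms/bit.

195.0 ms/bit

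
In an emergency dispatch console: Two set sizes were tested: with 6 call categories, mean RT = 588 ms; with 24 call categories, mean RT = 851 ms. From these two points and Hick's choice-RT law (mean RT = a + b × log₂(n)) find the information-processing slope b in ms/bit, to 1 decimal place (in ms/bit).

b = (RT₂ − RT₁)/(log₂ n₂ − log₂ n₁) = (851 − 588)/(4.5850 − 2.5850) = 131.500 ms/bit.

131.5 ms/bit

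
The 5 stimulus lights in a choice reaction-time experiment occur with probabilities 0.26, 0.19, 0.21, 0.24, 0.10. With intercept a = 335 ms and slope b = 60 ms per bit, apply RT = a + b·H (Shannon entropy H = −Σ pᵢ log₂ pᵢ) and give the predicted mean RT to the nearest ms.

471 ms

Entropy contributions −pᵢ log₂ pᵢ: 0.5053, 0.4552, 0.4728, 0.4941, 0.3322; sum H = 2.2597 bits.
RT = a + bH = 335 + 60·2.2597 = 470.58 ms.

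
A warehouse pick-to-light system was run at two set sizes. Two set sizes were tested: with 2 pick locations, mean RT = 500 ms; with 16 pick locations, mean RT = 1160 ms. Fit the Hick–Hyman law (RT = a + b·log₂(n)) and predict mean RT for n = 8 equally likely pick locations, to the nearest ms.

RT is linear in log₂ n, so two points fix the line:
  b = (1160 − 500) / (log₂ 16 − log₂ 2) = 660 / (4 − 1) = 220 ms/bit
  a = 500 − 220 × 1 = 280 ms
Then RT(8) = 280 + 220 × log₂ 8 = 280 + 220 × 3 ≈ 940.000 ms.

940 ms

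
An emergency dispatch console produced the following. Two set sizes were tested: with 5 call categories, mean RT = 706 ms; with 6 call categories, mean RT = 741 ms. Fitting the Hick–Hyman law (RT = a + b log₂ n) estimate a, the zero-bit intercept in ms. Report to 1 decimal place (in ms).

The slope on a log₂ axis is (741 − 706) / (2.5850 − 2.3219) = 133.062 ms/bit.
a = RT₁ − b·log₂ n₁ = 706 − 133.062 × 2.3219 = 397.039 ms.

397.0 ms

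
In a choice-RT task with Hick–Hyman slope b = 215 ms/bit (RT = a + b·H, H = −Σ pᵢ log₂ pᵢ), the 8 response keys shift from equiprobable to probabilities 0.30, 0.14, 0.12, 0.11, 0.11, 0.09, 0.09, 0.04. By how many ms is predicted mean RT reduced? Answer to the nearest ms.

The RT saving is b·ΔH. Equiprobable H₀ = log₂(8) = 3.0000 bits; with the given probabilities H = 2.7969 bits.
b·(H₀ − H) = 215 × (3.0000 − 2.7969) = 43.67 ms.

44 ms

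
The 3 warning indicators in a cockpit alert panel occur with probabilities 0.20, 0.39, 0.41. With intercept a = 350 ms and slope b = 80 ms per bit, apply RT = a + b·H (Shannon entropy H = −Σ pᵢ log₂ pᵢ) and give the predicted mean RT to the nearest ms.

H = 0.20·log₂(1/0.20) + 0.39·log₂(1/0.39) + 0.41·log₂(1/0.41) = 1.5216 bits.
RT = 350 + 80 × 1.5216 = 471.73 ms.

472 ms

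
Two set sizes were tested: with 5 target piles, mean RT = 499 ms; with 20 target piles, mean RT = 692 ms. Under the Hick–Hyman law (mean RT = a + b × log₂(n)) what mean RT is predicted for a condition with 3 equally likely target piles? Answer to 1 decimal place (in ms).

Solve the two-equation system in a and b:
  b = (692 − 499) / (log₂ 20 − log₂ 5) = 193 / (4.3219 − 2.3219) = 96.500 ms/bit
  a = 499 − 96.500 × 2.3219 = 274.934 ms
Then RT(3) = 274.934 + 96.500 × log₂ 3 = 274.934 + 96.500 × 1.5850 ≈ 427.883 ms.

427.9 ms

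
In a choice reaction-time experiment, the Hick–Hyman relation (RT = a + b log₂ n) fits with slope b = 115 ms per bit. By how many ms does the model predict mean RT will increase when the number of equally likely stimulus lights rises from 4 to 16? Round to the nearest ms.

230 ms

ΔRT = (a + b log₂ n₂) − (a + b log₂ n₁) = b·(log₂ n₂ − log₂ n₁).
log₂(16) − log₂(4) = log₂(16/4) = log₂(4) = 2.
ΔRT = 115 × 2.0000 = 230.000 ms.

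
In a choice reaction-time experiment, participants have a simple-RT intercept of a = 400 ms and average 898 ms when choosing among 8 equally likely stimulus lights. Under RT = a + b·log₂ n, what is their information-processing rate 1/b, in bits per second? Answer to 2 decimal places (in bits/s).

6.02 bits/s

b = (898 − 400)/log₂ 8 = 498/3 = 166.000 ms per bit = 0.16600 s/bit; the reciprocal is 6.024 bits/s.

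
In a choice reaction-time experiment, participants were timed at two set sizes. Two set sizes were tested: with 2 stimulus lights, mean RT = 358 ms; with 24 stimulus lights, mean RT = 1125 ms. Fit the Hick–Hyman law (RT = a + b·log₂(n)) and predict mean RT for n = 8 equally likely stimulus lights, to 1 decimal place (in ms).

RT is linear in log₂ n, so two points fix the line:
  b = (1125 − 358) / (log₂ 24 − log₂ 2) = 767 / (4.5850 − 1) = 213.949 ms/bit
  a = 358 − 213.949 × 1 = 144.051 ms
Then RT(8) = 144.051 + 213.949 × log₂ 8 = 144.051 + 213.949 × 3 ≈ 785.898 ms.

785.9 ms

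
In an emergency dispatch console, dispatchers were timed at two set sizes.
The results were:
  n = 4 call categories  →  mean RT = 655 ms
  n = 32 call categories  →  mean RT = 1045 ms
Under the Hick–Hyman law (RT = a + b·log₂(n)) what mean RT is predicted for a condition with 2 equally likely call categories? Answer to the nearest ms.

Fit slope and intercept:
  b = (1045 − 655) / (log₂ 32 − log₂ 4) = 390 / (5 − 2) = 130 ms/bit
  a = 655 − 130 × 2 = 395 ms
Then RT(2) = 395 + 130 × log₂ 2 = 395 + 130 × 1 ≈ 525.000 ms.

525 ms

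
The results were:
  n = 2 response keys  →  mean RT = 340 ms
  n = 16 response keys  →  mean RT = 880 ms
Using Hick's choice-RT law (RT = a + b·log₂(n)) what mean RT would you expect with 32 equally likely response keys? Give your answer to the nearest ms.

1060 ms

RT is linear in log₂ n, so two points fix the line:
  b = (880 − 340) / (log₂ 16 − log₂ 2) = 540 / (4 − 1) = 180 ms/bit
  a = 340 − 180 × 1 = 160 ms
Then RT(32) = 160 + 180 × log₂ 32 = 160 + 180 × 5 ≈ 1060.000 ms.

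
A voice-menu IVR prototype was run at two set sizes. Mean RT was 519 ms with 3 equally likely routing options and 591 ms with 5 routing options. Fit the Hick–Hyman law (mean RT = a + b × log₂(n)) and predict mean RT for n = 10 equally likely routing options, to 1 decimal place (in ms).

Fit slope and intercept:
  b = (591 − 519) / (log₂ 5 − log₂ 3) = 72 / (2.3219 − 1.5850) = 97.698 ms/bit
  a = 519 − 97.698 × 1.5850 = 364.152 ms
Then RT(10) = 364.152 + 97.698 × log₂ 10 = 364.152 + 97.698 × 3.3219 ≈ 688.698 ms.

688.7 ms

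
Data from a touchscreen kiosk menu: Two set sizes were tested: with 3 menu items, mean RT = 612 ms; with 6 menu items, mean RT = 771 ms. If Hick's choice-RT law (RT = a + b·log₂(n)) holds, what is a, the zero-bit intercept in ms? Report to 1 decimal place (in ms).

360.0 ms

The slope on a log₂ axis is (771 − 612) / (2.5850 − 1.5850) = 159.000 ms/bit.
Intercept: a = 612 − 159.000·log₂(3) = 359.991 ms.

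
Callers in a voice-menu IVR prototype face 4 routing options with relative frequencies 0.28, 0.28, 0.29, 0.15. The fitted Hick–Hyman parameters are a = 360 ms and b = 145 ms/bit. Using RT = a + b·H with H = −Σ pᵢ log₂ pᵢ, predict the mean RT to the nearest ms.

H = 0.28·log₂(1/0.28) + 0.28·log₂(1/0.28) + 0.29·log₂(1/0.29) + 0.15·log₂(1/0.15) = 1.9569 bits.
RT = 360 + 145 × 1.9569 = 643.75 ms.

644 ms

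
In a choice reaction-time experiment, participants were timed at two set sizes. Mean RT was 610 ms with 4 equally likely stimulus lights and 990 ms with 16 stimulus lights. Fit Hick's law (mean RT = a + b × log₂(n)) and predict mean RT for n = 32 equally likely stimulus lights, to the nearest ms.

With log₂ n on the abscissa the relation is linear; from the two conditions:
  b = (990 − 610) / (log₂ 16 − log₂ 4) = 380 / (4 − 2) = 190 ms/bit
  a = 610 − 190 × 2 = 230 ms
Then RT(32) = 230 + 190 × log₂ 32 = 230 + 190 × 5 ≈ 1180.000 ms.

1180 ms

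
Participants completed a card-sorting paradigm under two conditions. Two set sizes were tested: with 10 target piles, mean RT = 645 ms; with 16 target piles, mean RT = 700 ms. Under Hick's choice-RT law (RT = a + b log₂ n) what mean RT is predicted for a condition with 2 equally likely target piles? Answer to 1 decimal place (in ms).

456.7 ms

With log₂ n on the abscissa the relation is linear; from the two conditions:
  b = (700 − 645) / (log₂ 16 − log₂ 10) = 55 / (4 − 3.3219) = 81.112 ms/bit
  a = 645 − 81.112 × 3.3219 = 375.551 ms
Then RT(2) = 375.551 + 81.112 × log₂ 2 = 375.551 + 81.112 × 1 ≈ 456.663 ms.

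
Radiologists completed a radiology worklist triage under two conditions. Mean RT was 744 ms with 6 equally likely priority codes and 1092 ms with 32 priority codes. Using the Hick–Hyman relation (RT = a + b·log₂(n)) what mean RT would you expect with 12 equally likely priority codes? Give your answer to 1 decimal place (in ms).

Fit slope and intercept:
  b = (1092 − 744) / (log₂ 32 − log₂ 6) = 348 / (5 − 2.5850) = 144.097 ms/bit
  a = 744 − 144.097 × 2.5850 = 371.514 ms
Then RT(12) = 371.514 + 144.097 × log₂ 12 = 371.514 + 144.097 × 3.5850 ≈ 888.097 ms.

888.1 ms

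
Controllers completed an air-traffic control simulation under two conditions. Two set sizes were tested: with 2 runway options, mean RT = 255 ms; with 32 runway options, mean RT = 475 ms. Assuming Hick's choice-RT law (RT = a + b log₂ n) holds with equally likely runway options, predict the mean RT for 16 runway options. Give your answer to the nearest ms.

Solve the two-equation system in a and b:
  b = (475 − 255) / (log₂ 32 − log₂ 2) = 220 / (5 − 1) = 55 ms/bit
  a = 255 − 55 × 1 = 200 ms
Then RT(16) = 200 + 55 × log₂ 16 = 200 + 55 × 4 ≈ 420.000 ms.

420 ms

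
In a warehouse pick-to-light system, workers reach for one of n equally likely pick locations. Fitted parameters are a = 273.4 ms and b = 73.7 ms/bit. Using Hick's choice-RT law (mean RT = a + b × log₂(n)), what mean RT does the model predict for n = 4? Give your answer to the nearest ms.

log₂(4) = 2 bits, so RT = 273.4 + 73.7 × 2 ≈ 420.800 ms.

421 ms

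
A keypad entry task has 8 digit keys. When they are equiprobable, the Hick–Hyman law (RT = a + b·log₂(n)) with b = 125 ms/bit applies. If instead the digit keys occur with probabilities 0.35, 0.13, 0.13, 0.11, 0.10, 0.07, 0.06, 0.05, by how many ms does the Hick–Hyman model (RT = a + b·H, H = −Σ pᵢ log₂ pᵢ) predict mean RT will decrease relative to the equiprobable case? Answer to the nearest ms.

37 ms

The RT saving is b·ΔH. Equiprobable H₀ = log₂(8) = 3.0000 bits; with the given probabilities H = 2.7061 bits.
b·(H₀ − H) = 125 × (3.0000 − 2.7061) = 36.74 ms.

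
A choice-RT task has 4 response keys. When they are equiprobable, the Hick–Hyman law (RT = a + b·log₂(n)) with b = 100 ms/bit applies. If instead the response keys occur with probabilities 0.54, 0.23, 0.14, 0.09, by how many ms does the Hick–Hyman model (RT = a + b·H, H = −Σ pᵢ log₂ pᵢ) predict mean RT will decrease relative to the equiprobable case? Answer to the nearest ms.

32 ms

The RT saving is b·ΔH. Equiprobable H₀ = log₂(4) = 2.0000 bits; with the given probabilities H = 1.6775 bits.
b·(H₀ − H) = 100 × (2.0000 − 1.6775) = 32.25 ms.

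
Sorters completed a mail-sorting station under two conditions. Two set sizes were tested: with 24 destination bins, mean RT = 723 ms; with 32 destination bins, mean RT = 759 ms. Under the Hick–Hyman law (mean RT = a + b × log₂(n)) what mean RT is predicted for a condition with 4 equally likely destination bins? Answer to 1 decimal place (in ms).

498.8 ms

With log₂ n on the abscissa the relation is linear; from the two conditions:
  b = (759 − 723) / (log₂ 32 − log₂ 24) = 36 / (5 − 4.5850) = 86.739 ms/bit
  a = 723 − 86.739 × 4.5850 = 325.304 ms
Then RT(4) = 325.304 + 86.739 × log₂ 4 = 325.304 + 86.739 × 2 ≈ 498.783 ms.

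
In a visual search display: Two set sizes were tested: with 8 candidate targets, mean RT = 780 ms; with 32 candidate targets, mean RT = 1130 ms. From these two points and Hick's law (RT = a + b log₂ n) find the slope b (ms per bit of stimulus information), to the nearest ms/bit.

b = (RT₂ − RT₁)/(log₂ n₂ − log₂ n₁) = (1130 − 780)/(5 − 3) = 175 ms/bit.

175 ms/bit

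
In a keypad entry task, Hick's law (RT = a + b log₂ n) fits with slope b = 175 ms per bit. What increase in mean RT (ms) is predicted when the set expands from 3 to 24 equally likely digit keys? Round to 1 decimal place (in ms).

525.0 ms

Only the slope matters, since a is common to both: ΔRT = b·log₂(n₂/n₁).
log₂(24) − log₂(3) = log₂(24/3) = log₂(8) = 3.
ΔRT = 175 × 3.0000 = 525.000 ms.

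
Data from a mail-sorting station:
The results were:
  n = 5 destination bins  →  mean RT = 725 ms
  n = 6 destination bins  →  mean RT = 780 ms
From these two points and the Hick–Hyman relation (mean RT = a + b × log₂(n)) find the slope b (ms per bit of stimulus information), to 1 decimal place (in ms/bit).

209.1 ms/bit

The slope on a log₂ axis is (780 − 725) / (2.5850 − 2.3219) = 209.098 ms/bit.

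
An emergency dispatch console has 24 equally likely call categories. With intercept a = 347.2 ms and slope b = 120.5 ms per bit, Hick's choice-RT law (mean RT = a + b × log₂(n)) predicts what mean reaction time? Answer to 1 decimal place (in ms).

log₂(24) = 4.5850 bits, so RT = 347.2 + 120.5 × 4.5850 ≈ 899.688 ms.

899.7 ms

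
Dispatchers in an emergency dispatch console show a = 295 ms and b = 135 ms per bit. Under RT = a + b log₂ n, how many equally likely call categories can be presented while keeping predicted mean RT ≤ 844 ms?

16

Information budget: (844 − 295)/135 = 4.0667 bits, so n ≤ 2^4.0667 = 16.757 → at most 16.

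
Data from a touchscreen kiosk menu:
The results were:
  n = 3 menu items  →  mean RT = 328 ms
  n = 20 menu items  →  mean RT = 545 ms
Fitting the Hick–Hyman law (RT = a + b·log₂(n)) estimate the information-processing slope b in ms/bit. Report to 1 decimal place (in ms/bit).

Slope: b = (545 − 328) / (log₂ 20 − log₂ 3) = 217/2.7370 = 79.285 ms/bit.

79.3 ms/bit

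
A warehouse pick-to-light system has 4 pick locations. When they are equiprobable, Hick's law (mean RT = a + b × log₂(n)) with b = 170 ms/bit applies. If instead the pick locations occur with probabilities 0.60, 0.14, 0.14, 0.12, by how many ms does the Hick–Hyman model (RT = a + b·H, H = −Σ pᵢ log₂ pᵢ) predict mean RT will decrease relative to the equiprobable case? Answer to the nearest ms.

Equiprobable entropy H₀ = log₂ 4 = 2.0000 bits.
Skewed entropy H = −Σ pᵢ log₂ pᵢ = 1.6035 bits.
ΔRT = b·(H₀ − H) = 170 × 0.3965 = 67.41 ms.

67 ms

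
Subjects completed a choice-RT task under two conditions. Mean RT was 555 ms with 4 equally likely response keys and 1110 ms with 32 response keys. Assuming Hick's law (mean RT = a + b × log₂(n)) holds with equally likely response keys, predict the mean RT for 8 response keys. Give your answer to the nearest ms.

With log₂ n on the abscissa the relation is linear; from the two conditions:
  b = (1110 − 555) / (log₂ 32 − log₂ 4) = 555 / (5 − 2) = 185 ms/bit
  a = 555 − 185 × 2 = 185 ms
Then RT(8) = 185 + 185 × log₂ 8 = 185 + 185 × 3 ≈ 740.000 ms.

740 ms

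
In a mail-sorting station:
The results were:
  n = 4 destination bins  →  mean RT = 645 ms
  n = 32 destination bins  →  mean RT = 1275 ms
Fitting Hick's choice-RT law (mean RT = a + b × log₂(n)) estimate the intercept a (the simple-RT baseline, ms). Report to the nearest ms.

b = (RT₂ − RT₁)/(log₂ n₂ − log₂ n₁) = (1275 − 645)/(5 − 2) = 210 ms/bit.
Intercept: a = 645 − 210·log₂(4) = 225.000 ms.

225 ms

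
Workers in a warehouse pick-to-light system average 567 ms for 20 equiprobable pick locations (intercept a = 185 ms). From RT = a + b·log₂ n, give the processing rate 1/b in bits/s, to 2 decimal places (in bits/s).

b = (567 − 185)/log₂ 20 = 382/4.3219 = 88.386 ms per bit = 0.08839 s/bit; the reciprocal is 11.314 bits/s.

11.31 bits/s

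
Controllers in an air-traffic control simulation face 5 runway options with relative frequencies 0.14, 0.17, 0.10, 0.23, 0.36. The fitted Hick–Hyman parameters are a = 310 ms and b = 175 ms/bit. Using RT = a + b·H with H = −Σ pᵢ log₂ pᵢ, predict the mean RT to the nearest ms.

Entropy contributions −pᵢ log₂ pᵢ: 0.3971, 0.4346, 0.3322, 0.4877, 0.5306; sum H = 2.1822 bits.
RT = a + bH = 310 + 175·2.1822 = 691.88 ms.

692 ms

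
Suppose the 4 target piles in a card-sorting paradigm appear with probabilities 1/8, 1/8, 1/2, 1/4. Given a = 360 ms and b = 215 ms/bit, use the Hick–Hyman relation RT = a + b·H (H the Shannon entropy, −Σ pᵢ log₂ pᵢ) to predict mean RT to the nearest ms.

Each term −pᵢ log₂ pᵢ: 0.125·3 + 0.125·3 + 0.5·1 + 0.25·2; summed, H = 1.750 bits.
Mean RT = a + bH = 360 + 215·1.750 = 736.25 ms.

736 ms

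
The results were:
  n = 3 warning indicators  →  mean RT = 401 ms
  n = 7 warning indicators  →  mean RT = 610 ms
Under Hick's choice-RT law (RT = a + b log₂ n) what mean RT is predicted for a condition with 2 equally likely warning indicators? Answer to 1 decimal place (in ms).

301.0 ms

Fit slope and intercept:
  b = (610 − 401) / (log₂ 7 − log₂ 3) = 209 / (2.8074 − 1.5850) = 170.976 ms/bit
  a = 401 − 170.976 × 1.5850 = 130.009 ms
Then RT(2) = 130.009 + 170.976 × log₂ 2 = 130.009 + 170.976 × 1 ≈ 300.985 ms.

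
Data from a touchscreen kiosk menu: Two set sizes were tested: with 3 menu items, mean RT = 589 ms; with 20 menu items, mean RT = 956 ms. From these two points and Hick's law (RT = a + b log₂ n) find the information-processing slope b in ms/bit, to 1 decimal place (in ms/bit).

Slope: b = (956 − 589) / (log₂ 20 − log₂ 3) = 367/2.7370 = 134.090 ms/bit.

134.1 ms/bit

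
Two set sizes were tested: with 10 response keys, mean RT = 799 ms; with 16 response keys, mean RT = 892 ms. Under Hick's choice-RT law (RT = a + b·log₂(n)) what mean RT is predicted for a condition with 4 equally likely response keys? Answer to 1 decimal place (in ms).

617.7 ms

Fit slope and intercept:
  b = (892 − 799) / (log₂ 16 − log₂ 10) = 93 / (4 − 3.3219) = 137.154 ms/bit
  a = 799 − 137.154 × 3.3219 = 343.386 ms
Then RT(4) = 343.386 + 137.154 × log₂ 4 = 343.386 + 137.154 × 2 ≈ 617.693 ms.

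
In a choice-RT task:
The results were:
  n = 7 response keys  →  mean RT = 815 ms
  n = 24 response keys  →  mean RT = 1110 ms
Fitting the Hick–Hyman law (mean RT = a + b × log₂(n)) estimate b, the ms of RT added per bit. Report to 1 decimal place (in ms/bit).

b = (RT₂ − RT₁)/(log₂ n₂ − log₂ n₁) = (1110 − 815)/(4.5850 − 2.8074) = 165.953 ms/bit.

166.0 ms/bit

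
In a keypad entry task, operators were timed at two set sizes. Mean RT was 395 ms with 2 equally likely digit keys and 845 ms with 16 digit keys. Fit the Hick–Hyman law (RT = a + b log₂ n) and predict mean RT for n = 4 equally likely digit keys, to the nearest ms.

545 ms

Fit slope and intercept:
  b = (845 − 395) / (log₂ 16 − log₂ 2) = 450 / (4 − 1) = 150 ms/bit
  a = 395 − 150 × 1 = 245 ms
Then RT(4) = 245 + 150 × log₂ 4 = 245 + 150 × 2 ≈ 545.000 ms.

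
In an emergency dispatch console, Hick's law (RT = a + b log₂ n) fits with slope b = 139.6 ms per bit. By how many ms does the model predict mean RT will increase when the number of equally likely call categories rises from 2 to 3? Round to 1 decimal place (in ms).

81.7 ms

ΔRT = (a + b log₂ n₂) − (a + b log₂ n₁) = b·(log₂ n₂ − log₂ n₁).
log₂(3) − log₂(2) = 1.5850 − 1 = 0.5850.
ΔRT = 139.6 × 0.5850 = 81.661 ms.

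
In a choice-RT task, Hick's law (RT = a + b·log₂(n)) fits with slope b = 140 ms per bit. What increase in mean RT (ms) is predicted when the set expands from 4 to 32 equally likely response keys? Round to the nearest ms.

The intercept a cancels: ΔRT = b·(log₂ n₂ − log₂ n₁) = b·log₂(n₂/n₁).
log₂(32) − log₂(4) = log₂(32/4) = log₂(8) = 3.
ΔRT = 140 × 3.0000 = 420.000 ms.

420 ms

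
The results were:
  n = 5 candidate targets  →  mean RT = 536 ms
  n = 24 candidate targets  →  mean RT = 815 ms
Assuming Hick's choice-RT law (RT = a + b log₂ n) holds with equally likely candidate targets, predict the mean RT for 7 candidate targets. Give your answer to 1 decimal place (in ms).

595.8 ms

Solve the two-equation system in a and b:
  b = (815 − 536) / (log₂ 24 − log₂ 5) = 279 / (4.5850 − 2.3219) = 123.286 ms/bit
  a = 536 − 123.286 × 2.3219 = 249.739 ms
Then RT(7) = 249.739 + 123.286 × log₂ 7 = 249.739 + 123.286 × 2.8074 ≈ 595.846 ms.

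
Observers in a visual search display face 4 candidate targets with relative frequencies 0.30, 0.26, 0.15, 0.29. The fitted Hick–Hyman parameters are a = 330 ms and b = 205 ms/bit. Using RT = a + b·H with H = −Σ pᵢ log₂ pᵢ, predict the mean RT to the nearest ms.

H = 0.30·log₂(1/0.30) + 0.26·log₂(1/0.26) + 0.15·log₂(1/0.15) + 0.29·log₂(1/0.29) = 1.9548 bits.
RT = 330 + 205 × 1.9548 = 730.74 ms.

731 ms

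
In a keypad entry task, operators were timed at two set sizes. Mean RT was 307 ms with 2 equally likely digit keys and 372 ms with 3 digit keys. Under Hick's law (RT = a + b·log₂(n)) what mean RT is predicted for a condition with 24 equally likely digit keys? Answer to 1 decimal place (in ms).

705.4 ms

Solve the two-equation system in a and b:
  b = (372 − 307) / (log₂ 3 − log₂ 2) = 65 / (1.5850 − 1) = 111.118 ms/bit
  a = 307 − 111.118 × 1 = 195.882 ms
Then RT(24) = 195.882 + 111.118 × log₂ 24 = 195.882 + 111.118 × 4.5850 ≈ 705.355 ms.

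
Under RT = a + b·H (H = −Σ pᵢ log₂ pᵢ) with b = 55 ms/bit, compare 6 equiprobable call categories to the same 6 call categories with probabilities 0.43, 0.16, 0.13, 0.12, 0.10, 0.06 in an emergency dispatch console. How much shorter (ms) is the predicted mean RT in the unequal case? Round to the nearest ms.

The RT saving is b·ΔH. Equiprobable H₀ = log₂(6) = 2.5850 bits; with the given probabilities H = 2.2720 bits.
b·(H₀ − H) = 55 × (2.5850 − 2.2720) = 17.21 ms.

17 ms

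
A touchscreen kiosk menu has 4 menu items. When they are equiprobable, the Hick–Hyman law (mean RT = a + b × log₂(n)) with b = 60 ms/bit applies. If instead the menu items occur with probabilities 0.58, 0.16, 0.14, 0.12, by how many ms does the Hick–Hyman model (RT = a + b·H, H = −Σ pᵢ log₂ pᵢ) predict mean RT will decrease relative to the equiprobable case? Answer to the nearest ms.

21 ms

The RT saving is b·ΔH. Equiprobable H₀ = log₂(4) = 2.0000 bits; with the given probabilities H = 1.6430 bits.
b·(H₀ − H) = 60 × (2.0000 − 1.6430) = 21.42 ms.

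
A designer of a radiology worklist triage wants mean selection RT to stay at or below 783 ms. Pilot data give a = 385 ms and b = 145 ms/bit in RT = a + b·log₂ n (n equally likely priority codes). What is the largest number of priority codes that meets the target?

6

Information budget: (783 − 385)/145 = 2.7448 bits, so n ≤ 2^2.7448 = 6.703 → at most 6.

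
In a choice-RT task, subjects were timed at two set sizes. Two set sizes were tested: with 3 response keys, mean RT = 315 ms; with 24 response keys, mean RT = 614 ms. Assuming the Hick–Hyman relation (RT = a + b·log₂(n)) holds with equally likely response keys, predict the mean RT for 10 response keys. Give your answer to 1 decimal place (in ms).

488.1 ms

RT is linear in log₂ n, so two points fix the line:
  b = (614 − 315) / (log₂ 24 − log₂ 3) = 299 / (4.5850 − 1.5850) = 99.667 ms/bit
  a = 315 − 99.667 × 1.5850 = 157.032 ms
Then RT(10) = 157.032 + 99.667 × log₂ 10 = 157.032 + 99.667 × 3.3219 ≈ 488.118 ms.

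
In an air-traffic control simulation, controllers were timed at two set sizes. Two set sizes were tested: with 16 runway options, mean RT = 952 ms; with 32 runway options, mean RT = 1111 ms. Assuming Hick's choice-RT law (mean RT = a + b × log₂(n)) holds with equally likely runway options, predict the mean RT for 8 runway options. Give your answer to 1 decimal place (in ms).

Fit slope and intercept:
  b = (1111 − 952) / (log₂ 32 − log₂ 16) = 159 / (5 − 4) = 159.000 ms/bit
  a = 952 − 159.000 × 4 = 316.000 ms
Then RT(8) = 316.000 + 159.000 × log₂ 8 = 316.000 + 159.000 × 3 ≈ 793.000 ms.

793.0 ms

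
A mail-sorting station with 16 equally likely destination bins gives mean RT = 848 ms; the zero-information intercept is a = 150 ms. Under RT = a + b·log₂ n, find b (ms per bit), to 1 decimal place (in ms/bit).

16 alternatives carry log₂ 16 = 4 bits; the choice cost is 848 − 150 = 698 ms, so b = 698/4 = 174.500 ms/bit.

174.5 ms/bit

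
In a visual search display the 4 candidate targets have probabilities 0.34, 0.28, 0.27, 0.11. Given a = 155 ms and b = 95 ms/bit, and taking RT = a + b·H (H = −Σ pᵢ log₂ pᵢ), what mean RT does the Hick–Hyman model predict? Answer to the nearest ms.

Entropy contributions −pᵢ log₂ pᵢ: 0.5292, 0.5142, 0.5100, 0.3503; sum H = 1.9037 bits.
RT = a + bH = 155 + 95·1.9037 = 335.85 ms.

336 ms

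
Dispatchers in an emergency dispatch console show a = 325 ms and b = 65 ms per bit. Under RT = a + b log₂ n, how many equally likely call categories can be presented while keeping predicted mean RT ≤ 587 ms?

Information budget: (587 − 325)/65 = 4.0308 bits, so n ≤ 2^4.0308 = 16.345 → at most 16.

16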